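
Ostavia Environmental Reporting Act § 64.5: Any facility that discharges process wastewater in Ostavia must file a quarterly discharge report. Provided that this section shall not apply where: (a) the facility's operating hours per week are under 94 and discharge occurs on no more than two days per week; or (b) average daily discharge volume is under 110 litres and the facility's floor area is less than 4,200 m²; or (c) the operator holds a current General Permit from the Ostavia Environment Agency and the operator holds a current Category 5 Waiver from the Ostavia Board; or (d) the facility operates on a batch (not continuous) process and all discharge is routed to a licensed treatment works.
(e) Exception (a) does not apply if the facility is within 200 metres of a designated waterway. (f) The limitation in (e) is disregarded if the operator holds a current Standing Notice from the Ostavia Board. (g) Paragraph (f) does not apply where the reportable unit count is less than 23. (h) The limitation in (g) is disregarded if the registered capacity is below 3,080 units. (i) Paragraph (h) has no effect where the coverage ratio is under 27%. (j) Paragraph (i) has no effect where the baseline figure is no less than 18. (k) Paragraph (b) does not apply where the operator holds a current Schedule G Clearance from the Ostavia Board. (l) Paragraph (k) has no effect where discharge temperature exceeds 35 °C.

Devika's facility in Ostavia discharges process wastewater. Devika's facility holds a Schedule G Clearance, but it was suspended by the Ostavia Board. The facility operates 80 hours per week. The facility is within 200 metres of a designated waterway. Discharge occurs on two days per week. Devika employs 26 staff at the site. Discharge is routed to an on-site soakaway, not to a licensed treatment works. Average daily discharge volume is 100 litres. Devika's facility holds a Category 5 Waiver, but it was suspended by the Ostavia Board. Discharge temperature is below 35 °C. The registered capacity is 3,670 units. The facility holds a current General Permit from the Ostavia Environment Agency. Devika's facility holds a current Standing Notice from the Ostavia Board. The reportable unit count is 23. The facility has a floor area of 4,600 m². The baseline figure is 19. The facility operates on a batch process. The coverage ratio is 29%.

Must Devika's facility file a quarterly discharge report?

No — exception (a) applies; Devika's facility is not required to file a quarterly discharge report.

All of (a)'s requirements are met (the facility's operating hours per week are 80, under the 94 limit; discharge occurs on no more than two days per week). Considering the limiting provisions: (e) would limit (a) — the facility is within 200 m of a designated waterway — but (f) sets (e) aside: (f) operates against (e): a current Standing Notice is held. (g) does not operate here (the reportable unit count is 23, not less than 23), so (f) stands. So (a) applies.
Exception (b) fails — the facility's floor area is 4,600 m², not less than 4,200 m².
Exception (c) requires that the operator holds a current Category 5 Waiver from the Ostavia Board; but no current Category 5 Waiver is held, so (c) is unavailable.
Exception (d) does not apply: discharge is not routed to a licensed treatment works.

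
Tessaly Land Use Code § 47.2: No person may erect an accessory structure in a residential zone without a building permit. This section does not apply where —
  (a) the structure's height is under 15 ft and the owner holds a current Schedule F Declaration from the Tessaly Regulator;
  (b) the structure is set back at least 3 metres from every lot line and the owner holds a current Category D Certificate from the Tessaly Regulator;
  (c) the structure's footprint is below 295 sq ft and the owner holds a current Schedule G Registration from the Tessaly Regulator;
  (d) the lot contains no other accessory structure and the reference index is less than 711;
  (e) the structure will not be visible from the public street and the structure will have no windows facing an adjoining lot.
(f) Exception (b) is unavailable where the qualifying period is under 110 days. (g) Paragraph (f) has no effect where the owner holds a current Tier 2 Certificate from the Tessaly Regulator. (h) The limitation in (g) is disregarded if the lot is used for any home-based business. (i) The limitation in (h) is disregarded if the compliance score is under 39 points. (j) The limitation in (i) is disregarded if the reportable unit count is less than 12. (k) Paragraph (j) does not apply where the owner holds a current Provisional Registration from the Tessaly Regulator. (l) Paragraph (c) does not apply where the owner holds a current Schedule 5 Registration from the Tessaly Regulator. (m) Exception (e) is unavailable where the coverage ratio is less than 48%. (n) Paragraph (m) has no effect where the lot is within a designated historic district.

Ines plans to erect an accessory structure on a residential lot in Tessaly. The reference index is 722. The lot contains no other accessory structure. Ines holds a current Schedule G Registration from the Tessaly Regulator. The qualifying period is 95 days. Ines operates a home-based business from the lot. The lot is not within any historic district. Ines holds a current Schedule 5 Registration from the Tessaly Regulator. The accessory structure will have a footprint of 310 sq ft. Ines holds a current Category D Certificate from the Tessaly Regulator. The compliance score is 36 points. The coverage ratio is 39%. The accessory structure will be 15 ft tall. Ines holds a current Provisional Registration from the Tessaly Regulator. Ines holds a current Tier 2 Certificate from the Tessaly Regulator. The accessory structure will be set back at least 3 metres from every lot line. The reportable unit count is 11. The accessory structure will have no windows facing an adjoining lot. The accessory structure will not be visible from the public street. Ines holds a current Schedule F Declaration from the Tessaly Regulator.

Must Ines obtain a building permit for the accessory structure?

Exception (a) requires that the structure's height is under 15 ft; but the structure's height is 15 ft, not under 15 ft, so (a) is unavailable.
Exception (b)'s conditions are all satisfied: the setback is at least 3 m on every side; a current Category D Certificate is held. Under paragraphs (f)–(k): (f) is engaged (the qualifying period is 95 days, under the 110 days limit), but is overridden by (g): (g) applies — a current Tier 2 Certificate is held. (h) operates (a home-based business operates on the lot), but is set aside by (i): (i) applies — the compliance score is 36 points, under the 39 points limit. (j) would limit (i) — the reportable unit count is 11, less than the 12 limit — but (k) sets (j) aside: (k) operates against (j): a current Provisional Registration is held. (b) remains available.
Exception (c) does not apply: the structure's footprint is 310 sq ft, not below 295 sq ft.
Exception (d) requires that the reference index is less than 711; but the reference index is 722, not less than 711, so (d) is unavailable.
Exception (e) is satisfied on its face — the structure will not be visible from the street; no windows face an adjoining lot. Turning to paragraphs (m)–(n): (m) operates against (e): the coverage ratio is 39%, less than the 48% limit. (n), which would lift (m), is inapplicable — the lot is not in a historic district. Exception (e) does not apply.

No — exception (b) applies; Ines does not need a building permit.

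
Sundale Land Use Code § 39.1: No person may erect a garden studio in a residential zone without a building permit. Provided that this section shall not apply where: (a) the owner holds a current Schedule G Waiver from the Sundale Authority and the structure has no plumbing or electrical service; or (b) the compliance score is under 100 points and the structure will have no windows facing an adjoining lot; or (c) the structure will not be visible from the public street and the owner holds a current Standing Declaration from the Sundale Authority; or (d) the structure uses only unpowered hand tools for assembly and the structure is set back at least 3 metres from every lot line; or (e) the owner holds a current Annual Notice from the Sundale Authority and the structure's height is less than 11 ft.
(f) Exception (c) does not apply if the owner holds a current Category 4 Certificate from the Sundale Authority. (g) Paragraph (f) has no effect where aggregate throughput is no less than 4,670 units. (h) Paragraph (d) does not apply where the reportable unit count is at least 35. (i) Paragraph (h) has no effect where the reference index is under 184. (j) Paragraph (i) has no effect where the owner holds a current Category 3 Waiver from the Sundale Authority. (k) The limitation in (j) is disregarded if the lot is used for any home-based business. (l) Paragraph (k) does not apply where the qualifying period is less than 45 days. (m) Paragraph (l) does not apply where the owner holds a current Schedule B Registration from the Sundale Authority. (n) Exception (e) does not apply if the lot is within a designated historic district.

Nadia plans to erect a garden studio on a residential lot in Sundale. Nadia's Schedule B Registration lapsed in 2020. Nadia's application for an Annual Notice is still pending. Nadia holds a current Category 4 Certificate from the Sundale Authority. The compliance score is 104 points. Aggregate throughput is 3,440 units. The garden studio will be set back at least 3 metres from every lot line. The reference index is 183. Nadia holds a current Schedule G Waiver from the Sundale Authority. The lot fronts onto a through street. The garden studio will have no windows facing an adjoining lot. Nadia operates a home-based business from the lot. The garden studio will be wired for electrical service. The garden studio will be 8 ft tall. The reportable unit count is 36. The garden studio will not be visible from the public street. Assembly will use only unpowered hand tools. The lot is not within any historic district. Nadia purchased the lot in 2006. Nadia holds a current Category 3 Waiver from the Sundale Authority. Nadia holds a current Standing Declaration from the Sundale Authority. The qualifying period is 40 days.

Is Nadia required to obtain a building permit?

Yes — Nadia must obtain a building permit.

Exception (a) fails — electrical service is planned.
Exception (b) fails — the compliance score is 104 points, not under 100 points.
Exception (c): the structure will not be visible from the street; a current Standing Declaration is held — every condition holds. However, paragraphs (f)–(g) must be considered: (f) operates against (c): a current Category 4 Certificate is held. (g) does not operate here (aggregate throughput is 3,440 units, short of 4,670 units), so (f) stands. So (c) is unavailable.
Exception (d)'s conditions are all satisfied: assembly uses only hand tools; the setback is at least 3 m on every side. However, paragraphs (h)–(m) must be considered: (h) applies — the reportable unit count is 36, meeting the 35 threshold. (i) would limit (h) — the reference index is 183, under the 184 limit — but (j) sets (i) aside: (j) is triggered — a current Category 3 Waiver is held. (k) would limit (j) — a home-based business operates on the lot — but (l) sets (k) aside: (l) is engaged — the qualifying period is 40 days, less than the 45 days limit. (m) is not engaged (the Schedule B Registration is not current), so (l) stands. (d) is therefore removed.
Exception (e) fails — the Annual Notice is not current.
No exception displaces § 39.1.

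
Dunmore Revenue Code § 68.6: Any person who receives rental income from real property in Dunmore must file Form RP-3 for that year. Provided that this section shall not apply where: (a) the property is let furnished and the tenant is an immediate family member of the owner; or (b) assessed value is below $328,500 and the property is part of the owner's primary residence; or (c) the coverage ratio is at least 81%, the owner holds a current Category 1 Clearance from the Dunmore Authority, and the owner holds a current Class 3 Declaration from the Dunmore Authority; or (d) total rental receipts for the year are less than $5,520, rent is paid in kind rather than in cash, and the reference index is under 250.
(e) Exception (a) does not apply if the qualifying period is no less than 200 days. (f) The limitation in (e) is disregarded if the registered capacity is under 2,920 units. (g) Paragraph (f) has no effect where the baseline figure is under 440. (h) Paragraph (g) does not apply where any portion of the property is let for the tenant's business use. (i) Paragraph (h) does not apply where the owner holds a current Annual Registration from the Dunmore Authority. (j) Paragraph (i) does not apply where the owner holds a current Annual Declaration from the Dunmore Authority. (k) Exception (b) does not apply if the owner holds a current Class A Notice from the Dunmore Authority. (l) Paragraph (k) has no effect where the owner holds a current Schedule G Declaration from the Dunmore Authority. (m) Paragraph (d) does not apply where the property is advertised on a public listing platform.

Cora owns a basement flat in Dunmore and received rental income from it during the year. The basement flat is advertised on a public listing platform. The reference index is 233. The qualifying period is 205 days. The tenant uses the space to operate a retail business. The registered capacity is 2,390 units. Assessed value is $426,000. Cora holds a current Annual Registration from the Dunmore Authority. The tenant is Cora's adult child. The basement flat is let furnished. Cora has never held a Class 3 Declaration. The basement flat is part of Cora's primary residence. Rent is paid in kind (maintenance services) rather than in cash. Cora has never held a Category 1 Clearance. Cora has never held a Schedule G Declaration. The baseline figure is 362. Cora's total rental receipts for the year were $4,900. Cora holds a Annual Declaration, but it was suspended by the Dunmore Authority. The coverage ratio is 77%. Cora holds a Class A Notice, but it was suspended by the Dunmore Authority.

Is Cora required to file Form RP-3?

All of (a)'s requirements are met (the property is let furnished; the tenant is an immediate family member). But applying paragraphs (e)–(j): (e) applies — the qualifying period is 205 days, meeting the 200 days threshold. (f) operates (the registered capacity is 2,390 units, under the 2,920 units limit), but is itself disapplied by (g): (g) is triggered — the baseline figure is 362, under the 440 limit. (h) would limit (g) — the space is let for business use — but (i) sets (h) aside: (i) applies — a current Annual Registration is held. (j) is not triggered (the Annual Declaration is not current), so (i) stands. So (a) is unavailable.
Exception (b) fails — assessed value is $426,000, not below $328,500.
Exception (c) requires that the coverage ratio is at least 81%; but the coverage ratio is 77%, short of 81%, so (c) is unavailable.
Exception (d)'s conditions are all satisfied: total rental receipts for the year are $4,900, less than the $5,520 limit; rent is paid in kind; the reference index is 233, under the 250 limit. But applying paragraph (m): (m) is triggered — the property is publicly advertised. So (d) is unavailable.
None of the exceptions is available; § 68.6 applies in full.

Yes — Cora must file Form RP-3.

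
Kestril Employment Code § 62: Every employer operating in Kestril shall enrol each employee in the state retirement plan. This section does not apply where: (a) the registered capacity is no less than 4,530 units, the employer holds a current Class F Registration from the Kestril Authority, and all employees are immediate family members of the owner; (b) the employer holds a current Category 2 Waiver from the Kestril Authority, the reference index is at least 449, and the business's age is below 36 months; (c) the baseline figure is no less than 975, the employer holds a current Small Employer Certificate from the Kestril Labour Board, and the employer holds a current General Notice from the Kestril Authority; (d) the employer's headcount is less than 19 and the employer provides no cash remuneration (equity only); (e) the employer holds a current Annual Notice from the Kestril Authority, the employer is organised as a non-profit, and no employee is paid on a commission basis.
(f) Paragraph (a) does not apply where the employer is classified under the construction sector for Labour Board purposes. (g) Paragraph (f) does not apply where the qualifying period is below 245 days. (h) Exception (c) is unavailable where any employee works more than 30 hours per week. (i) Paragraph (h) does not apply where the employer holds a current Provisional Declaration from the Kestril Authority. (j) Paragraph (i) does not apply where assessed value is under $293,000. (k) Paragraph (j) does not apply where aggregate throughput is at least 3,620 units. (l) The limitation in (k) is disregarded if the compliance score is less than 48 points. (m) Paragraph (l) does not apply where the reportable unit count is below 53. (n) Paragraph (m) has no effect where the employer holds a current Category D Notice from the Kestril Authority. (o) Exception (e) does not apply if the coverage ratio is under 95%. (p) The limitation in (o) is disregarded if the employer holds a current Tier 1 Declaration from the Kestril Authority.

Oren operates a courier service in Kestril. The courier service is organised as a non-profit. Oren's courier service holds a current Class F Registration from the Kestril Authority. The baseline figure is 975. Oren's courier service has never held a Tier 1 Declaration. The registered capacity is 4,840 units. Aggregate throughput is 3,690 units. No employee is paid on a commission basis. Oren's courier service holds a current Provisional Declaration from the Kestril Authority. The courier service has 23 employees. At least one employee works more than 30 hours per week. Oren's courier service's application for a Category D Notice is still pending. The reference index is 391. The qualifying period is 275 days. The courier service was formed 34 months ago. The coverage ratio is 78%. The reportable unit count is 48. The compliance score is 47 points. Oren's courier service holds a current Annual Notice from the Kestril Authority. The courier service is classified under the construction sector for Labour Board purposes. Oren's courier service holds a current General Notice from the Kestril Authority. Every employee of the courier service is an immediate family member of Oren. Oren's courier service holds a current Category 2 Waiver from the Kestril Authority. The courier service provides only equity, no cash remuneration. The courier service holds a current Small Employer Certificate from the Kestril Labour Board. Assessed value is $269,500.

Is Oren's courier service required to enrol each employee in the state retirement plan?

No — exception (c) applies; Oren's courier service is not required to enrol each employee in the state retirement plan.

Exception (a) is satisfied on its face — the registered capacity is 4,840 units, meeting the 4,530 units threshold; a current Class F Registration is held; every employee is an immediate family member. But applying paragraphs (f)–(g): (f) is triggered — the courier service is classified under the construction sector. (g) is inapplicable (the qualifying period is 275 days, not below 245 days), so (f) stands. Exception (a) does not apply.
Exception (b) fails — the reference index is 391, short of 449.
Exception (c)'s conditions are all satisfied: the baseline figure is 975, meeting the 975 threshold; a current Small Employer Certificate is held; a current General Notice is held. Applying paragraphs (h)–(n): (h) is engaged (at least one employee exceeds 30 hours/week), but is itself disapplied by (i): (i) applies — a current Provisional Declaration is held. (j) would limit (i) — assessed value is $269,500, under the $293,000 limit — but (k) sets (j) aside: (k) operates against (j): aggregate throughput is 3,690 units, meeting the 3,620 units threshold. (l) would limit (k) — the compliance score is 47 points, less than the 48 points limit — but (m) sets (l) aside: (m) is engaged — the reportable unit count is 48, below the 53 limit. (n), which would lift (m), does not operate here — there is no Category D Notice in force. Exception (c) stands.
Exception (d) requires that the employer's headcount is less than 19; but the employer's headcount is 23, not less than 19, so (d) is unavailable.
Exception (e) is satisfied on its face — a current Annual Notice is held; the employer is a non-profit; no employee is paid on commission. Turning to paragraphs (o)–(p): (o) operates against (e): the coverage ratio is 78%, under the 95% limit. (p), which would lift (o), does not operate here — there is no Tier 1 Declaration in force. (e) is therefore removed.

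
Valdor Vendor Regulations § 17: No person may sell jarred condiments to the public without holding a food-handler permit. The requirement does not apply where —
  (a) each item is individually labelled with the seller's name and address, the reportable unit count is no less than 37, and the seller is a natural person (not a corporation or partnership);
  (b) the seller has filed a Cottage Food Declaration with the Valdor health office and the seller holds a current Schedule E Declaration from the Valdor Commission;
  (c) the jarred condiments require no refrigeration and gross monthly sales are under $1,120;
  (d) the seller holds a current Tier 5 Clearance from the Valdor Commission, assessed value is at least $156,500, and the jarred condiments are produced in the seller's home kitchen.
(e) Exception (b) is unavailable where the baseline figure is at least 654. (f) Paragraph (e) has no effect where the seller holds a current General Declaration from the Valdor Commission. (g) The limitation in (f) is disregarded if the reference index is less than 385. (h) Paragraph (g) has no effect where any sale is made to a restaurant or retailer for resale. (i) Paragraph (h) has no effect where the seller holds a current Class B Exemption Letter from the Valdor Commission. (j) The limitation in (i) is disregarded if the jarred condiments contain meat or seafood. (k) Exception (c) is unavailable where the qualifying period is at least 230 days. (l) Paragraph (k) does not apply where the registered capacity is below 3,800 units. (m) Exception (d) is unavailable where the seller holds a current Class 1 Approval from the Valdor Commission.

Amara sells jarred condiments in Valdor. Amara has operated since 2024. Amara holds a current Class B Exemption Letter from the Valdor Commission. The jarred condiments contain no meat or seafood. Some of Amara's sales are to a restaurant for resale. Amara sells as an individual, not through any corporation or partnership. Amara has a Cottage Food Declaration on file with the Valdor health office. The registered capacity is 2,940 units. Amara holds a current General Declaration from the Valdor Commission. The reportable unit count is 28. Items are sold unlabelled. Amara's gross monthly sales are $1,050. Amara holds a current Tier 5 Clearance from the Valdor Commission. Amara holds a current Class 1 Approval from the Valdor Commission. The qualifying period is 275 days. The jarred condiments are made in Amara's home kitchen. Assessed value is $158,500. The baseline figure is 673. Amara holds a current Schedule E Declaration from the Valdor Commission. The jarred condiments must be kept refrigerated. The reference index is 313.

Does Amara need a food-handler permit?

Exception (a) requires that each item is individually labelled with the seller's name and address; but items are sold unlabelled, so (a) is unavailable.
Exception (b): a Cottage Food Declaration is on file; a current Schedule E Declaration is held — every condition holds. But applying paragraphs (e)–(j): (e) is triggered — the baseline figure is 673, meeting the 654 threshold. (f) applies (a current General Declaration is held), but yields to (g): (g) operates against (f): the reference index is 313, less than the 385 limit. (h) would limit (g) — some sales are to a restaurant for resale — but (i) sets (h) aside: (i) operates against (h): a current Class B Exemption Letter is held. (j) is not triggered (the jarred condiments contain no meat or seafood), so (i) stands. So (b) is unavailable.
Exception (c) does not apply: the jarred condiments require refrigeration.
Exception (d): a current Tier 5 Clearance is held; assessed value is $158,500, meeting the $156,500 threshold; the jarred condiments are home-kitchen produced — every condition holds. But: (m) operates against (d): a current Class 1 Approval is held. So (d) is unavailable.
Every exception is unavailable, so the rule governs.

Yes — Amara must hold a food-handler permit.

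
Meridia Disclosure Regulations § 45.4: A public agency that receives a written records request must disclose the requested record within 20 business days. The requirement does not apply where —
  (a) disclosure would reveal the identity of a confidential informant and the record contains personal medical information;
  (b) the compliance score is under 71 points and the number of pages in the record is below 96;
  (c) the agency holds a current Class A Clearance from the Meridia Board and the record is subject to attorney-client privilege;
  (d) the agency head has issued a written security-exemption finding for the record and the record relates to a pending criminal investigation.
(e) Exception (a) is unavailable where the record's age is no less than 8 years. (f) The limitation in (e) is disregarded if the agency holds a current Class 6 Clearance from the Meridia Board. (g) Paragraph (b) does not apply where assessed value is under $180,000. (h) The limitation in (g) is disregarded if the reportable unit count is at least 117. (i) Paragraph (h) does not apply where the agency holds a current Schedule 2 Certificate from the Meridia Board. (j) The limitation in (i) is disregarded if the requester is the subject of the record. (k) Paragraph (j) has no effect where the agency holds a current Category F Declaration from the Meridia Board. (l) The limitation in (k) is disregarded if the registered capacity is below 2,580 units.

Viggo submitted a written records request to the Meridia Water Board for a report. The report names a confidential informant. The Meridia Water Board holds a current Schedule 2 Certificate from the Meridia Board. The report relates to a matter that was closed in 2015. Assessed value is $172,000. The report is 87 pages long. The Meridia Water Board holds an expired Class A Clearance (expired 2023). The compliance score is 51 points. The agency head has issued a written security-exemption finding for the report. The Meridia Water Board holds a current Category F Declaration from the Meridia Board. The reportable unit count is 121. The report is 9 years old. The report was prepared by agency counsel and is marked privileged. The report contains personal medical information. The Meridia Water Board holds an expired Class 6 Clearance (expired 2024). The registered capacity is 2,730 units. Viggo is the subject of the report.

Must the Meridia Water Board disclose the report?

Yes — the Meridia Water Board must disclose the report.

Exception (a)'s conditions are all satisfied: the report names a confidential informant; the report contains personal medical information. However, paragraphs (e)–(f) must be considered: (e) operates against (a): the record's age is 9 years, meeting the 8 years threshold. (f), which would lift (e), does not operate here — no current Class 6 Clearance is held. Exception (a) does not apply.
Exception (b)'s conditions are all satisfied: the compliance score is 51 points, under the 71 points limit; the number of pages in the record is 87, below the 96 limit. However, paragraphs (g)–(l) must be considered: (g) operates — assessed value is $172,000, under the $180,000 limit. (h) operates (the reportable unit count is 121, meeting the 117 threshold), but is overridden by (i): (i) applies — a current Schedule 2 Certificate is held. (j) would limit (i) — Viggo is the subject of the report — but (k) sets (j) aside: (k) operates against (j): a current Category F Declaration is held. (l), which would lift (k), is not triggered — the registered capacity is 2,730 units, not below 2,580 units. (b) is therefore removed.
Exception (c) requires that the agency holds a current Class A Clearance from the Meridia Board; but there is no Class A Clearance in force, so (c) is unavailable.
Exception (d) fails — the report relates to a closed matter.
No exception applies. The general rule governs.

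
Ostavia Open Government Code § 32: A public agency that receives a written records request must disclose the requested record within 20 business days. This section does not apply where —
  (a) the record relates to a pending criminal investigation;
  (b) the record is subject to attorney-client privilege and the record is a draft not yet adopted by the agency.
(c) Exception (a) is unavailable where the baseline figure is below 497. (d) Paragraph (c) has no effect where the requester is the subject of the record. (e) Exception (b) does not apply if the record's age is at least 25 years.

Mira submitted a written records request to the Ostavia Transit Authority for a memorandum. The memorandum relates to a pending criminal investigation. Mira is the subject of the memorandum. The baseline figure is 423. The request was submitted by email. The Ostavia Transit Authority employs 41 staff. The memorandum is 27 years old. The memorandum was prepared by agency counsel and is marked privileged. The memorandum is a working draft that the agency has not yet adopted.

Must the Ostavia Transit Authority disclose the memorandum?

Exception (a)'s conditions are all satisfied: the memorandum relates to a pending investigation. Considering the limiting provisions: (c) is engaged (the baseline figure is 423, below the 497 limit), but is itself disapplied by (d): (d) operates — Mira is the subject of the memorandum. So (a) applies.
All of (b)'s requirements are met (the memorandum is privileged; the memorandum is an unadopted draft). But: (e) is engaged — the record's age is 27 years, meeting the 25 years threshold. So (b) is unavailable.

No — exception (a) applies; the Ostavia Transit Authority is not required to disclose the memorandum.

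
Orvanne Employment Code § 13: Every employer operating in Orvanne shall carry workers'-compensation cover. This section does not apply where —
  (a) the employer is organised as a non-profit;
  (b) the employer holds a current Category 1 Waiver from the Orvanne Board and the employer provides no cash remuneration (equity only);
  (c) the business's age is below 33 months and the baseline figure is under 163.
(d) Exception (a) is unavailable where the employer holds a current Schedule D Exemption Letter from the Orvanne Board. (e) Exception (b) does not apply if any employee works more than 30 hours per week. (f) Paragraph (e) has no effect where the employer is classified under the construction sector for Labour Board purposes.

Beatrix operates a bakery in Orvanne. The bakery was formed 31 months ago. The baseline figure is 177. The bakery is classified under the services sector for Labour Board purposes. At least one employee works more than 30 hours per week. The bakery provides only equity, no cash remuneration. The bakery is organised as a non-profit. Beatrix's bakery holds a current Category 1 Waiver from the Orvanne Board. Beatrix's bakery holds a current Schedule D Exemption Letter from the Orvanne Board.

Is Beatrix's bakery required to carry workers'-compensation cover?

All of (a)'s requirements are met (the employer is a non-profit). However, paragraph (d) must be considered: (d) is engaged — a current Schedule D Exemption Letter is held. (a) is therefore removed.
Exception (b): a current Category 1 Waiver is held; remuneration is equity-only — every condition holds. But: (e) operates against (b): at least one employee exceeds 30 hours/week. (f), which would lift (e), does not operate here — the bakery is classified under the services sector. So (b) is unavailable.
Exception (c) does not apply: the baseline figure is 177, not under 163.
No exception is made out. Beatrix's bakery falls within the general rule.

Yes — Beatrix's bakery must carry workers'-compensation cover.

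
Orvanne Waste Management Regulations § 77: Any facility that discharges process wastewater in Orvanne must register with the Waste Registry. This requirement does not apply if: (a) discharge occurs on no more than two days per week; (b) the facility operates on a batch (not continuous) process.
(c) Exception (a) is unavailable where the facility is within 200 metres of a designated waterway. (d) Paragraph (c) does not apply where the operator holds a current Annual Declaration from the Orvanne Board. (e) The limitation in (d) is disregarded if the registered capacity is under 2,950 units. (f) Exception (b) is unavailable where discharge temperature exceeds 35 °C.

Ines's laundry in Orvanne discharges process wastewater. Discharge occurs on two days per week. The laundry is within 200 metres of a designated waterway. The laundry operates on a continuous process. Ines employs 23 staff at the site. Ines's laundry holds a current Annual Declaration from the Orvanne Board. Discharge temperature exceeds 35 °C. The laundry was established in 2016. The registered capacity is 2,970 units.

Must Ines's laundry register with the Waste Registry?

No — exception (a) applies; Ines's laundry is not required to register with the Waste Registry.

Exception (a) is satisfied on its face — discharge occurs on no more than two days per week. Considering the limiting provisions: (c) operates (the laundry is within 200 m of a designated waterway), but is set aside by (d): (d) operates — a current Annual Declaration is held. (e), which would lift (d), is not engaged — the registered capacity is 2,970 units, not under 2,950 units. Exception (a) stands.
Exception (b) requires that the facility operates on a batch (not continuous) process; but the facility operates on a continuous process, so (b) is unavailable.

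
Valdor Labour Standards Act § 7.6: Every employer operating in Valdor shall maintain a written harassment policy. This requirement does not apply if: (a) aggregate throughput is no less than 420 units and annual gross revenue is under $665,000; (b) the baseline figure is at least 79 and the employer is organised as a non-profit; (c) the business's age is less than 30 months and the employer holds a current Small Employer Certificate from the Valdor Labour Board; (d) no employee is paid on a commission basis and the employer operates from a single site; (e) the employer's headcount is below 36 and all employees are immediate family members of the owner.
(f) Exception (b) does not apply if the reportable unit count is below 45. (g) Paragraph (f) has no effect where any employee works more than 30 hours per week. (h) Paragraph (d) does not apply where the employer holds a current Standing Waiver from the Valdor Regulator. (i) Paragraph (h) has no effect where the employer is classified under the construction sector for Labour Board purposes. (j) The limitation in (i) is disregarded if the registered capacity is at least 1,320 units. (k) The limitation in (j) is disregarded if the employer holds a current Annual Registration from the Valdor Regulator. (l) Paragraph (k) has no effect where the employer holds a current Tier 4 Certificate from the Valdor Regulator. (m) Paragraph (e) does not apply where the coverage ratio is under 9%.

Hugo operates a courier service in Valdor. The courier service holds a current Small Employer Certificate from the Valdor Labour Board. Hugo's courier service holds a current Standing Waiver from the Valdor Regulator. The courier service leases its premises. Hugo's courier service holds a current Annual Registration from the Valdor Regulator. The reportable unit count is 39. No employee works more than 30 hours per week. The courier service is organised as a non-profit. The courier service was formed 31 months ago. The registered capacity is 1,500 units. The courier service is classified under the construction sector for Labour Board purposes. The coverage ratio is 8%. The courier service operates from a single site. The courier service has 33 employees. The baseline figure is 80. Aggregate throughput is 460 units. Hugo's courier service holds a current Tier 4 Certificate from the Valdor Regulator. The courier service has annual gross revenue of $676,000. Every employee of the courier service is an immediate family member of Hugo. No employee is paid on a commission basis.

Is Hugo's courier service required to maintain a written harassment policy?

Yes — Hugo's courier service must maintain a written harassment policy.

Exception (a) does not apply: annual gross revenue is $676,000, not under $665,000.
Exception (b): the baseline figure is 80, meeting the 79 threshold; the employer is a non-profit — every condition holds. But applying paragraphs (f)–(g): (f) is triggered — the reportable unit count is 39, below the 45 limit. (g) is not engaged (no employee exceeds 30 hours/week), so (f) stands. Exception (b) does not apply.
Exception (c) fails — the business's age is 31 months, not less than 30 months.
All of (d)'s requirements are met (no employee is paid on commission; the employer operates from a single site). But: (h) operates — a current Standing Waiver is held. (i) is triggered (the courier service is classified under the construction sector), but is overridden by (j): (j) is triggered — the registered capacity is 1,500 units, meeting the 1,320 units threshold. (k) would limit (j) — a current Annual Registration is held — but (l) sets (k) aside: (l) applies — a current Tier 4 Certificate is held. (d) is therefore removed.
Exception (e)'s conditions are all satisfied: the employer's headcount is 33, below the 36 limit; every employee is an immediate family member. But: (m) applies — the coverage ratio is 8%, under the 9% limit. So (e) is unavailable.
None of the exceptions is available; § 7.6 applies in full.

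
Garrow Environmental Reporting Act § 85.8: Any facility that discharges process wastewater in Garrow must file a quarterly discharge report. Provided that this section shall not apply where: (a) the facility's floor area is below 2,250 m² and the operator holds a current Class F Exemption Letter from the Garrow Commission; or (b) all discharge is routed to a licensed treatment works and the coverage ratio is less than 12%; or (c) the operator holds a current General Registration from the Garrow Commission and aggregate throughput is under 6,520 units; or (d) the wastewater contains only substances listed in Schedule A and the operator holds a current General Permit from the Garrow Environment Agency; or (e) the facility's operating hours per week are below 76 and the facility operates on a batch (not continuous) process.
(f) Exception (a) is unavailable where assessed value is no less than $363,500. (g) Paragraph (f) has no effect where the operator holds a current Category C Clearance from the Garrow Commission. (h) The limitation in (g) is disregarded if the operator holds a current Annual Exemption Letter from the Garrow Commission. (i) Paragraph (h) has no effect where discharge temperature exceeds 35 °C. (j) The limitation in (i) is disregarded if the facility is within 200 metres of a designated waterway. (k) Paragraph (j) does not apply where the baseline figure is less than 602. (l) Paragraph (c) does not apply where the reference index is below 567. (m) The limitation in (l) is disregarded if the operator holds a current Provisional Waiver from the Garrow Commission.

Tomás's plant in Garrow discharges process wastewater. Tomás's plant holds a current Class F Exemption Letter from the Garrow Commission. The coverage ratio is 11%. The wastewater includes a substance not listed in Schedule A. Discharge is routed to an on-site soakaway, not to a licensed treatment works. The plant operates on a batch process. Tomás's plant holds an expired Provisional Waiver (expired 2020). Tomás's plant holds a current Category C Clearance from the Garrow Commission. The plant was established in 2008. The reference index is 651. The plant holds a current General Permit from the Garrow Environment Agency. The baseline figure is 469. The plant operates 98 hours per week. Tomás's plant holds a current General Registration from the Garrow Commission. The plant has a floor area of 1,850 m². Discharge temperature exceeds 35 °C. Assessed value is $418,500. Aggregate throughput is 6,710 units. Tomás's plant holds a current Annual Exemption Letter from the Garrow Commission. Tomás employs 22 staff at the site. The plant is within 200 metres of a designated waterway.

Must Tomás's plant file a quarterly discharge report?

No — exception (a) applies; Tomás's plant is not required to file a quarterly discharge report.

Exception (a) is satisfied on its face — the facility's floor area is 1,850 m², below the 2,250 m² limit; a current Class F Exemption Letter is held. Considering the limiting provisions: (f) would limit (a) — assessed value is $418,500, meeting the $363,500 threshold — but (g) sets (f) aside: (g) operates against (f): a current Category C Clearance is held. (h) operates (a current Annual Exemption Letter is held), but is displaced by (i): (i) operates against (h): discharge temperature exceeds 35 °C. (j) is triggered (the plant is within 200 m of a designated waterway), but is itself disapplied by (k): (k) operates against (j): the baseline figure is 469, less than the 602 limit. Exception (a) stands.
Exception (b) does not apply: discharge is not routed to a licensed treatment works.
Exception (c) does not apply: aggregate throughput is 6,710 units, not under 6,520 units.
Exception (d) does not apply: the wastewater includes a non-Schedule-A substance.
Exception (e) does not apply: the facility's operating hours per week are 98, not below 76.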